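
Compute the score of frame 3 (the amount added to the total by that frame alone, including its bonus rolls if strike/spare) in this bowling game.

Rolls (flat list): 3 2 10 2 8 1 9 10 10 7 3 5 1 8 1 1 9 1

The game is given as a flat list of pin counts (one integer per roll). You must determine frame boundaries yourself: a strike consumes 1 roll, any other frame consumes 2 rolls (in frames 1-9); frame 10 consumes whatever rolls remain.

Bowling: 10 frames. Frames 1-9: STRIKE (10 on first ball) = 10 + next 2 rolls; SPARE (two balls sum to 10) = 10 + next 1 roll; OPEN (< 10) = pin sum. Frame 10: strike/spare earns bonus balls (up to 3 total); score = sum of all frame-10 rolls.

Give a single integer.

Answer: 11

Derivation:
Frame 1: OPEN (3+2=5). Cumulative: 5
Frame 2: STRIKE. 10 + next two rolls (2+8) = 20. Cumulative: 25
Frame 3: SPARE (2+8=10). 10 + next roll (1) = 11. Cumulative: 36
Frame 4: SPARE (1+9=10). 10 + next roll (10) = 20. Cumulative: 56
Frame 5: STRIKE. 10 + next two rolls (10+7) = 27. Cumulative: 83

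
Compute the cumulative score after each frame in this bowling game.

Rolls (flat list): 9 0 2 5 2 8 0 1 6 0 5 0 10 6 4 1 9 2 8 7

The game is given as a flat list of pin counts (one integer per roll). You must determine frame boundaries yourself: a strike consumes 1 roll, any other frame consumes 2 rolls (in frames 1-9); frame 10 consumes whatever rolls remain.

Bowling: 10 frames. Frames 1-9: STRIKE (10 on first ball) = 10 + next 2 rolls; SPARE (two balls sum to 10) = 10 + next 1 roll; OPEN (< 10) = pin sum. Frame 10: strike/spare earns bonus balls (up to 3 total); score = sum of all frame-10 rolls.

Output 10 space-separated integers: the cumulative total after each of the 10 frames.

Frame 1: OPEN (9+0=9). Cumulative: 9
Frame 2: OPEN (2+5=7). Cumulative: 16
Frame 3: SPARE (2+8=10). 10 + next roll (0) = 10. Cumulative: 26
Frame 4: OPEN (0+1=1). Cumulative: 27
Frame 5: OPEN (6+0=6). Cumulative: 33
Frame 6: OPEN (5+0=5). Cumulative: 38
Frame 7: STRIKE. 10 + next two rolls (6+4) = 20. Cumulative: 58
Frame 8: SPARE (6+4=10). 10 + next roll (1) = 11. Cumulative: 69
Frame 9: SPARE (1+9=10). 10 + next roll (2) = 12. Cumulative: 81
Frame 10: SPARE. Sum of all frame-10 rolls (2+8+7) = 17. Cumulative: 98

Answer: 9 16 26 27 33 38 58 69 81 98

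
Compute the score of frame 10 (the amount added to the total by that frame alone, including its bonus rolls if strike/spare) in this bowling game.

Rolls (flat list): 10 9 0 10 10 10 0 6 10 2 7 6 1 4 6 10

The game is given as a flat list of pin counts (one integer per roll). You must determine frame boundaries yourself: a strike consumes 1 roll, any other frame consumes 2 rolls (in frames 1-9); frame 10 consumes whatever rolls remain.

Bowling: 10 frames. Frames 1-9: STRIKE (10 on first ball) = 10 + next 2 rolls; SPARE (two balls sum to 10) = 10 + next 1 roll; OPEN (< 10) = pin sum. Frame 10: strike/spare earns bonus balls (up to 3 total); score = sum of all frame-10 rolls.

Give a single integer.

Answer: 20

Derivation:
Frame 1: STRIKE. 10 + next two rolls (9+0) = 19. Cumulative: 19
Frame 2: OPEN (9+0=9). Cumulative: 28
Frame 3: STRIKE. 10 + next two rolls (10+10) = 30. Cumulative: 58
Frame 4: STRIKE. 10 + next two rolls (10+0) = 20. Cumulative: 78
Frame 5: STRIKE. 10 + next two rolls (0+6) = 16. Cumulative: 94
Frame 6: OPEN (0+6=6). Cumulative: 100
Frame 7: STRIKE. 10 + next two rolls (2+7) = 19. Cumulative: 119
Frame 8: OPEN (2+7=9). Cumulative: 128
Frame 9: OPEN (6+1=7). Cumulative: 135
Frame 10: SPARE. Sum of all frame-10 rolls (4+6+10) = 20. Cumulative: 155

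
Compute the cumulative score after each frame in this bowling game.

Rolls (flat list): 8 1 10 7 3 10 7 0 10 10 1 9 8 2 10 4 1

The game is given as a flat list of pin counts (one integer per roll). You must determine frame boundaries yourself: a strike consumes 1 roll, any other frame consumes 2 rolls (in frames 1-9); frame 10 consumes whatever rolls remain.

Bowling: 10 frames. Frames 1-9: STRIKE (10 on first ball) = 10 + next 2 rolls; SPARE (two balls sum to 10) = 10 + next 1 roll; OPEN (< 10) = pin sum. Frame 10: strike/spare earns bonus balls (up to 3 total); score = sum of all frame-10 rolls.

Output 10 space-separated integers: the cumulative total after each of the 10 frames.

Frame 1: OPEN (8+1=9). Cumulative: 9
Frame 2: STRIKE. 10 + next two rolls (7+3) = 20. Cumulative: 29
Frame 3: SPARE (7+3=10). 10 + next roll (10) = 20. Cumulative: 49
Frame 4: STRIKE. 10 + next two rolls (7+0) = 17. Cumulative: 66
Frame 5: OPEN (7+0=7). Cumulative: 73
Frame 6: STRIKE. 10 + next two rolls (10+1) = 21. Cumulative: 94
Frame 7: STRIKE. 10 + next two rolls (1+9) = 20. Cumulative: 114
Frame 8: SPARE (1+9=10). 10 + next roll (8) = 18. Cumulative: 132
Frame 9: SPARE (8+2=10). 10 + next roll (10) = 20. Cumulative: 152
Frame 10: STRIKE. Sum of all frame-10 rolls (10+4+1) = 15. Cumulative: 167

Answer: 9 29 49 66 73 94 114 132 152 167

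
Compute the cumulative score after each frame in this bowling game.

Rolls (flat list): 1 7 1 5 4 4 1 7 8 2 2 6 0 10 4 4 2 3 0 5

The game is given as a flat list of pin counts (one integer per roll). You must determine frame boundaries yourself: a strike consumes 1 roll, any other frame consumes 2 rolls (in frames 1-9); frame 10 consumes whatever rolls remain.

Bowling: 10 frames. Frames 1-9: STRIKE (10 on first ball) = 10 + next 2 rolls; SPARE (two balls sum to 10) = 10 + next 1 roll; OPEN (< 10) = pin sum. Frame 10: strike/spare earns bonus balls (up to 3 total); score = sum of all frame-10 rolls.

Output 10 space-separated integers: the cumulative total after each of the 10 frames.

Answer: 8 14 22 30 42 50 64 72 77 82

Derivation:
Frame 1: OPEN (1+7=8). Cumulative: 8
Frame 2: OPEN (1+5=6). Cumulative: 14
Frame 3: OPEN (4+4=8). Cumulative: 22
Frame 4: OPEN (1+7=8). Cumulative: 30
Frame 5: SPARE (8+2=10). 10 + next roll (2) = 12. Cumulative: 42
Frame 6: OPEN (2+6=8). Cumulative: 50
Frame 7: SPARE (0+10=10). 10 + next roll (4) = 14. Cumulative: 64
Frame 8: OPEN (4+4=8). Cumulative: 72
Frame 9: OPEN (2+3=5). Cumulative: 77
Frame 10: OPEN. Sum of all frame-10 rolls (0+5) = 5. Cumulative: 82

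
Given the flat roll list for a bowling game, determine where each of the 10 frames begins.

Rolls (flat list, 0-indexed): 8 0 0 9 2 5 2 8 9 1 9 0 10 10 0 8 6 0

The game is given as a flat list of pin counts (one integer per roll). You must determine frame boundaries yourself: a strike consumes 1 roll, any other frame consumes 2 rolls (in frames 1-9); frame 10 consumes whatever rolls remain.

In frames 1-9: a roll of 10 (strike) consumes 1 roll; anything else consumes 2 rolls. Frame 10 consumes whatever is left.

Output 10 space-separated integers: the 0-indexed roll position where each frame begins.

Answer: 0 2 4 6 8 10 12 13 14 16

Derivation:
Frame 1 starts at roll index 0: rolls=8,0 (sum=8), consumes 2 rolls
Frame 2 starts at roll index 2: rolls=0,9 (sum=9), consumes 2 rolls
Frame 3 starts at roll index 4: rolls=2,5 (sum=7), consumes 2 rolls
Frame 4 starts at roll index 6: rolls=2,8 (sum=10), consumes 2 rolls
Frame 5 starts at roll index 8: rolls=9,1 (sum=10), consumes 2 rolls
Frame 6 starts at roll index 10: rolls=9,0 (sum=9), consumes 2 rolls
Frame 7 starts at roll index 12: roll=10 (strike), consumes 1 roll
Frame 8 starts at roll index 13: roll=10 (strike), consumes 1 roll
Frame 9 starts at roll index 14: rolls=0,8 (sum=8), consumes 2 rolls
Frame 10 starts at roll index 16: 2 remaining rolls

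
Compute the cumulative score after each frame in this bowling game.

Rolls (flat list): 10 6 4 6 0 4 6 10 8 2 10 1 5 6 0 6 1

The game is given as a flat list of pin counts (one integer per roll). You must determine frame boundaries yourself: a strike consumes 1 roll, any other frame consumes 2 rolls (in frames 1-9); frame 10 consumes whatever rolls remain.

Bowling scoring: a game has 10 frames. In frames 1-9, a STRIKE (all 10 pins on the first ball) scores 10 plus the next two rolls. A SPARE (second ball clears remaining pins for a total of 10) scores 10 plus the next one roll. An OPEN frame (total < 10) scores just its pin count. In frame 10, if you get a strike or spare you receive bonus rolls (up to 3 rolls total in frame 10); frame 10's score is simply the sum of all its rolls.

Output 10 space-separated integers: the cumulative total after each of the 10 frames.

Frame 1: STRIKE. 10 + next two rolls (6+4) = 20. Cumulative: 20
Frame 2: SPARE (6+4=10). 10 + next roll (6) = 16. Cumulative: 36
Frame 3: OPEN (6+0=6). Cumulative: 42
Frame 4: SPARE (4+6=10). 10 + next roll (10) = 20. Cumulative: 62
Frame 5: STRIKE. 10 + next two rolls (8+2) = 20. Cumulative: 82
Frame 6: SPARE (8+2=10). 10 + next roll (10) = 20. Cumulative: 102
Frame 7: STRIKE. 10 + next two rolls (1+5) = 16. Cumulative: 118
Frame 8: OPEN (1+5=6). Cumulative: 124
Frame 9: OPEN (6+0=6). Cumulative: 130
Frame 10: OPEN. Sum of all frame-10 rolls (6+1) = 7. Cumulative: 137

Answer: 20 36 42 62 82 102 118 124 130 137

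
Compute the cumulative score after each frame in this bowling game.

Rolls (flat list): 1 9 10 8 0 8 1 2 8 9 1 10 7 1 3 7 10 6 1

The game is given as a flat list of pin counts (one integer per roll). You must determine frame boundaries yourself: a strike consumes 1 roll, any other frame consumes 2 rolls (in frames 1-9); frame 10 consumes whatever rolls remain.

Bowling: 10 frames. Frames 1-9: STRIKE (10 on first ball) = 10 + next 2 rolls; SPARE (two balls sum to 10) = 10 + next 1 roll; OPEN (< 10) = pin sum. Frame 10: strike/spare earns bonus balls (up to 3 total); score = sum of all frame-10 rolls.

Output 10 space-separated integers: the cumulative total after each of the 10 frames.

Answer: 20 38 46 55 74 94 112 120 140 157

Derivation:
Frame 1: SPARE (1+9=10). 10 + next roll (10) = 20. Cumulative: 20
Frame 2: STRIKE. 10 + next two rolls (8+0) = 18. Cumulative: 38
Frame 3: OPEN (8+0=8). Cumulative: 46
Frame 4: OPEN (8+1=9). Cumulative: 55
Frame 5: SPARE (2+8=10). 10 + next roll (9) = 19. Cumulative: 74
Frame 6: SPARE (9+1=10). 10 + next roll (10) = 20. Cumulative: 94
Frame 7: STRIKE. 10 + next two rolls (7+1) = 18. Cumulative: 112
Frame 8: OPEN (7+1=8). Cumulative: 120
Frame 9: SPARE (3+7=10). 10 + next roll (10) = 20. Cumulative: 140
Frame 10: STRIKE. Sum of all frame-10 rolls (10+6+1) = 17. Cumulative: 157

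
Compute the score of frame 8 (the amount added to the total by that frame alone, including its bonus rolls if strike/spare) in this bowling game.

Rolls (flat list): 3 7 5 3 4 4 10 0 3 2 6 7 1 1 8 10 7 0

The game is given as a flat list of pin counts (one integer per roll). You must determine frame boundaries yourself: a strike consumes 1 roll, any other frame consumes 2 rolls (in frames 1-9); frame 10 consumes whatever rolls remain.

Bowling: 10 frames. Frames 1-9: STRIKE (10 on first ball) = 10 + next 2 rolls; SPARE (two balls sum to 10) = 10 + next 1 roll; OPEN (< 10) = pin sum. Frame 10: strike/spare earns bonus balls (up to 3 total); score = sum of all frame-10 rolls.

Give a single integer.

Frame 1: SPARE (3+7=10). 10 + next roll (5) = 15. Cumulative: 15
Frame 2: OPEN (5+3=8). Cumulative: 23
Frame 3: OPEN (4+4=8). Cumulative: 31
Frame 4: STRIKE. 10 + next two rolls (0+3) = 13. Cumulative: 44
Frame 5: OPEN (0+3=3). Cumulative: 47
Frame 6: OPEN (2+6=8). Cumulative: 55
Frame 7: OPEN (7+1=8). Cumulative: 63
Frame 8: OPEN (1+8=9). Cumulative: 72
Frame 9: STRIKE. 10 + next two rolls (7+0) = 17. Cumulative: 89
Frame 10: OPEN. Sum of all frame-10 rolls (7+0) = 7. Cumulative: 96

Answer: 9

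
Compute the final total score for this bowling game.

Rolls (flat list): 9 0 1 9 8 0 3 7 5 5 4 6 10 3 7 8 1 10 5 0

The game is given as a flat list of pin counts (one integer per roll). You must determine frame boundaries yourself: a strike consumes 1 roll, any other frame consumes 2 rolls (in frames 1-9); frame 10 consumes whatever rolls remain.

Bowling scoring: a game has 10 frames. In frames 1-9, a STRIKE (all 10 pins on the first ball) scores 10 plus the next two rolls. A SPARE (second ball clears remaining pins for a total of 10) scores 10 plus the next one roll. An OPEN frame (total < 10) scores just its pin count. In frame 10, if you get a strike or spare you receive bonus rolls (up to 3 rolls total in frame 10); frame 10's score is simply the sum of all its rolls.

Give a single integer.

Frame 1: OPEN (9+0=9). Cumulative: 9
Frame 2: SPARE (1+9=10). 10 + next roll (8) = 18. Cumulative: 27
Frame 3: OPEN (8+0=8). Cumulative: 35
Frame 4: SPARE (3+7=10). 10 + next roll (5) = 15. Cumulative: 50
Frame 5: SPARE (5+5=10). 10 + next roll (4) = 14. Cumulative: 64
Frame 6: SPARE (4+6=10). 10 + next roll (10) = 20. Cumulative: 84
Frame 7: STRIKE. 10 + next two rolls (3+7) = 20. Cumulative: 104
Frame 8: SPARE (3+7=10). 10 + next roll (8) = 18. Cumulative: 122
Frame 9: OPEN (8+1=9). Cumulative: 131
Frame 10: STRIKE. Sum of all frame-10 rolls (10+5+0) = 15. Cumulative: 146

Answer: 146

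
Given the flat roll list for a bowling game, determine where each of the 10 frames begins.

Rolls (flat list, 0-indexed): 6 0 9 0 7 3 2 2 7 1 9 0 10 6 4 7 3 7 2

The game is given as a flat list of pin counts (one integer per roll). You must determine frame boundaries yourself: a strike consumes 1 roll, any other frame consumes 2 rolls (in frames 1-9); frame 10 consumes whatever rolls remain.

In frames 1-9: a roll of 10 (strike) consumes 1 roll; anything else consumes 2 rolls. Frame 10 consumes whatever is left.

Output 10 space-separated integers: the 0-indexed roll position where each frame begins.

Answer: 0 2 4 6 8 10 12 13 15 17

Derivation:
Frame 1 starts at roll index 0: rolls=6,0 (sum=6), consumes 2 rolls
Frame 2 starts at roll index 2: rolls=9,0 (sum=9), consumes 2 rolls
Frame 3 starts at roll index 4: rolls=7,3 (sum=10), consumes 2 rolls
Frame 4 starts at roll index 6: rolls=2,2 (sum=4), consumes 2 rolls
Frame 5 starts at roll index 8: rolls=7,1 (sum=8), consumes 2 rolls
Frame 6 starts at roll index 10: rolls=9,0 (sum=9), consumes 2 rolls
Frame 7 starts at roll index 12: roll=10 (strike), consumes 1 roll
Frame 8 starts at roll index 13: rolls=6,4 (sum=10), consumes 2 rolls
Frame 9 starts at roll index 15: rolls=7,3 (sum=10), consumes 2 rolls
Frame 10 starts at roll index 17: 2 remaining rolls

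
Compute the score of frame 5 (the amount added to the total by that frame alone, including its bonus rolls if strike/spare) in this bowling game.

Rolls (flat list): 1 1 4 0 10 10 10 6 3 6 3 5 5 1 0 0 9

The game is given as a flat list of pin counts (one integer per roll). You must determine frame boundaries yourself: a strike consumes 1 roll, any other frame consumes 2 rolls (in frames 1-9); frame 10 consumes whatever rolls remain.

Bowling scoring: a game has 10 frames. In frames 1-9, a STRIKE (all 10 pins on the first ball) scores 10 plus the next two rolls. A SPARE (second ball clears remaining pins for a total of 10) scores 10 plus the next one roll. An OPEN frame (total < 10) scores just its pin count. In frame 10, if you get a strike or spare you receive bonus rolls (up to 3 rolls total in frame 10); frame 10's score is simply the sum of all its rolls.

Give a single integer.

Frame 1: OPEN (1+1=2). Cumulative: 2
Frame 2: OPEN (4+0=4). Cumulative: 6
Frame 3: STRIKE. 10 + next two rolls (10+10) = 30. Cumulative: 36
Frame 4: STRIKE. 10 + next two rolls (10+6) = 26. Cumulative: 62
Frame 5: STRIKE. 10 + next two rolls (6+3) = 19. Cumulative: 81
Frame 6: OPEN (6+3=9). Cumulative: 90
Frame 7: OPEN (6+3=9). Cumulative: 99

Answer: 19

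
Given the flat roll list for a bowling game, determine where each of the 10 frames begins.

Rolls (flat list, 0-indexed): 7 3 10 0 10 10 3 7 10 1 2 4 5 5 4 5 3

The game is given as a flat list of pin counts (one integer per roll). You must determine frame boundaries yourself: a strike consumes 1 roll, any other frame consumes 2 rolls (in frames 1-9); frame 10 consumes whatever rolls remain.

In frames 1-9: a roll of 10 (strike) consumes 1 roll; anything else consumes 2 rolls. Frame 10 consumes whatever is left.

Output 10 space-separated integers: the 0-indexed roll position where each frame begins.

Answer: 0 2 3 5 6 8 9 11 13 15

Derivation:
Frame 1 starts at roll index 0: rolls=7,3 (sum=10), consumes 2 rolls
Frame 2 starts at roll index 2: roll=10 (strike), consumes 1 roll
Frame 3 starts at roll index 3: rolls=0,10 (sum=10), consumes 2 rolls
Frame 4 starts at roll index 5: roll=10 (strike), consumes 1 roll
Frame 5 starts at roll index 6: rolls=3,7 (sum=10), consumes 2 rolls
Frame 6 starts at roll index 8: roll=10 (strike), consumes 1 roll
Frame 7 starts at roll index 9: rolls=1,2 (sum=3), consumes 2 rolls
Frame 8 starts at roll index 11: rolls=4,5 (sum=9), consumes 2 rolls
Frame 9 starts at roll index 13: rolls=5,4 (sum=9), consumes 2 rolls
Frame 10 starts at roll index 15: 2 remaining rolls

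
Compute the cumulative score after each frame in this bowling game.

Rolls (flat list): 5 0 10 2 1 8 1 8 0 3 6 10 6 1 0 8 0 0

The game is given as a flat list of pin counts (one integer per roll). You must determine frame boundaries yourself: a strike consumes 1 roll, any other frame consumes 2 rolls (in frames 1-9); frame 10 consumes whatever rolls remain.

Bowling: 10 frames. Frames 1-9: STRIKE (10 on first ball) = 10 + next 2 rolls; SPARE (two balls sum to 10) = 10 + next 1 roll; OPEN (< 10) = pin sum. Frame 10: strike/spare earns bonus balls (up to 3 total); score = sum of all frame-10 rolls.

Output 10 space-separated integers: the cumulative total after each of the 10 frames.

Frame 1: OPEN (5+0=5). Cumulative: 5
Frame 2: STRIKE. 10 + next two rolls (2+1) = 13. Cumulative: 18
Frame 3: OPEN (2+1=3). Cumulative: 21
Frame 4: OPEN (8+1=9). Cumulative: 30
Frame 5: OPEN (8+0=8). Cumulative: 38
Frame 6: OPEN (3+6=9). Cumulative: 47
Frame 7: STRIKE. 10 + next two rolls (6+1) = 17. Cumulative: 64
Frame 8: OPEN (6+1=7). Cumulative: 71
Frame 9: OPEN (0+8=8). Cumulative: 79
Frame 10: OPEN. Sum of all frame-10 rolls (0+0) = 0. Cumulative: 79

Answer: 5 18 21 30 38 47 64 71 79 79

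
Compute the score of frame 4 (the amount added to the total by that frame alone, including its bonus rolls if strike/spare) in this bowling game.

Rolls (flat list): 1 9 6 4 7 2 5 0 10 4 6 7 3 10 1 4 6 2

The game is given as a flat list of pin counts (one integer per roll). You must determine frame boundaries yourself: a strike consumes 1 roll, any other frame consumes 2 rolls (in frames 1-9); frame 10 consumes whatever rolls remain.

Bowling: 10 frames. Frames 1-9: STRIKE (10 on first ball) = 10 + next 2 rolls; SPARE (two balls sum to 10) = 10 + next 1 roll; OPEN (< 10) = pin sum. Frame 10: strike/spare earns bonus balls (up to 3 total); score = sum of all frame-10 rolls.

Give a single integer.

Frame 1: SPARE (1+9=10). 10 + next roll (6) = 16. Cumulative: 16
Frame 2: SPARE (6+4=10). 10 + next roll (7) = 17. Cumulative: 33
Frame 3: OPEN (7+2=9). Cumulative: 42
Frame 4: OPEN (5+0=5). Cumulative: 47
Frame 5: STRIKE. 10 + next two rolls (4+6) = 20. Cumulative: 67
Frame 6: SPARE (4+6=10). 10 + next roll (7) = 17. Cumulative: 84

Answer: 5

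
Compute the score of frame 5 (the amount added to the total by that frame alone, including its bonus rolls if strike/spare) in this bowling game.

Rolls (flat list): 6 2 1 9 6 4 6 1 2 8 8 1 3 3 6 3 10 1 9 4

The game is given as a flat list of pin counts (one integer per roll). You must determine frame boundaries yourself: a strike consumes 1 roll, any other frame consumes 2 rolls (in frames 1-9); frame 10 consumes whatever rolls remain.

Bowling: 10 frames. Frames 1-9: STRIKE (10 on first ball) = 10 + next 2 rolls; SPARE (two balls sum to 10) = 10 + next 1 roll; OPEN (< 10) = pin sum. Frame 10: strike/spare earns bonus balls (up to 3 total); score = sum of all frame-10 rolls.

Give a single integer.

Answer: 18

Derivation:
Frame 1: OPEN (6+2=8). Cumulative: 8
Frame 2: SPARE (1+9=10). 10 + next roll (6) = 16. Cumulative: 24
Frame 3: SPARE (6+4=10). 10 + next roll (6) = 16. Cumulative: 40
Frame 4: OPEN (6+1=7). Cumulative: 47
Frame 5: SPARE (2+8=10). 10 + next roll (8) = 18. Cumulative: 65
Frame 6: OPEN (8+1=9). Cumulative: 74
Frame 7: OPEN (3+3=6). Cumulative: 80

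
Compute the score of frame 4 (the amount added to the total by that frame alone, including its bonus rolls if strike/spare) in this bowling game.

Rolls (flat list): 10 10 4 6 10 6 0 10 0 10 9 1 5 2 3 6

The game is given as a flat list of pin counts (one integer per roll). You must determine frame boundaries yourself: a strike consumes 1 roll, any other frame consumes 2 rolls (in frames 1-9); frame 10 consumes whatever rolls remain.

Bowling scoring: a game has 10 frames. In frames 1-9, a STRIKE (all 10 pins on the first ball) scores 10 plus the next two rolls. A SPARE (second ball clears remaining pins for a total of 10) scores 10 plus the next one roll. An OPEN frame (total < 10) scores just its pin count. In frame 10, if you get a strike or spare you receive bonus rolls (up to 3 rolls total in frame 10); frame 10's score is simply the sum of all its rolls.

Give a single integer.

Answer: 16

Derivation:
Frame 1: STRIKE. 10 + next two rolls (10+4) = 24. Cumulative: 24
Frame 2: STRIKE. 10 + next two rolls (4+6) = 20. Cumulative: 44
Frame 3: SPARE (4+6=10). 10 + next roll (10) = 20. Cumulative: 64
Frame 4: STRIKE. 10 + next two rolls (6+0) = 16. Cumulative: 80
Frame 5: OPEN (6+0=6). Cumulative: 86
Frame 6: STRIKE. 10 + next two rolls (0+10) = 20. Cumulative: 106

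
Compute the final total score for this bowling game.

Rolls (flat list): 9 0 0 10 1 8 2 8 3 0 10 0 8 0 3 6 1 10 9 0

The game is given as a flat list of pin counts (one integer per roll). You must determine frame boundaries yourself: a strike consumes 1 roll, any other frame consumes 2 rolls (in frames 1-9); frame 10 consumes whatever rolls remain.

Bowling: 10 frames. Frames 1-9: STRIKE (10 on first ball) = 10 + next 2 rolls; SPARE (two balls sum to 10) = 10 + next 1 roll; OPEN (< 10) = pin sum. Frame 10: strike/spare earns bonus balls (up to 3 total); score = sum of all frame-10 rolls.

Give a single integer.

Answer: 100

Derivation:
Frame 1: OPEN (9+0=9). Cumulative: 9
Frame 2: SPARE (0+10=10). 10 + next roll (1) = 11. Cumulative: 20
Frame 3: OPEN (1+8=9). Cumulative: 29
Frame 4: SPARE (2+8=10). 10 + next roll (3) = 13. Cumulative: 42
Frame 5: OPEN (3+0=3). Cumulative: 45
Frame 6: STRIKE. 10 + next two rolls (0+8) = 18. Cumulative: 63
Frame 7: OPEN (0+8=8). Cumulative: 71
Frame 8: OPEN (0+3=3). Cumulative: 74
Frame 9: OPEN (6+1=7). Cumulative: 81
Frame 10: STRIKE. Sum of all frame-10 rolls (10+9+0) = 19. Cumulative: 100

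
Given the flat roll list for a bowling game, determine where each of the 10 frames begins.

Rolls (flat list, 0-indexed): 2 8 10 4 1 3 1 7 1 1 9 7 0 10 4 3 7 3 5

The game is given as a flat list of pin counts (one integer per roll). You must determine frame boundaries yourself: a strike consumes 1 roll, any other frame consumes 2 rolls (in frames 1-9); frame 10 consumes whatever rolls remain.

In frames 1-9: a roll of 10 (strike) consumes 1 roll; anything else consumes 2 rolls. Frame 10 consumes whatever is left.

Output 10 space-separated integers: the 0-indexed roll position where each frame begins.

Answer: 0 2 3 5 7 9 11 13 14 16

Derivation:
Frame 1 starts at roll index 0: rolls=2,8 (sum=10), consumes 2 rolls
Frame 2 starts at roll index 2: roll=10 (strike), consumes 1 roll
Frame 3 starts at roll index 3: rolls=4,1 (sum=5), consumes 2 rolls
Frame 4 starts at roll index 5: rolls=3,1 (sum=4), consumes 2 rolls
Frame 5 starts at roll index 7: rolls=7,1 (sum=8), consumes 2 rolls
Frame 6 starts at roll index 9: rolls=1,9 (sum=10), consumes 2 rolls
Frame 7 starts at roll index 11: rolls=7,0 (sum=7), consumes 2 rolls
Frame 8 starts at roll index 13: roll=10 (strike), consumes 1 roll
Frame 9 starts at roll index 14: rolls=4,3 (sum=7), consumes 2 rolls
Frame 10 starts at roll index 16: 3 remaining rolls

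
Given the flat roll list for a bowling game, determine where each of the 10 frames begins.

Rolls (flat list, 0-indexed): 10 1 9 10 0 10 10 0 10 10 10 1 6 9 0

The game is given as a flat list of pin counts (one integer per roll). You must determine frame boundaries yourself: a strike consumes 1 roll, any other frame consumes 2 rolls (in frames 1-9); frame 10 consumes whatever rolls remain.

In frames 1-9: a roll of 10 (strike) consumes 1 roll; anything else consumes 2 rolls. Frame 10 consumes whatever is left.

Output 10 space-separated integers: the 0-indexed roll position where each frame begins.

Answer: 0 1 3 4 6 7 9 10 11 13

Derivation:
Frame 1 starts at roll index 0: roll=10 (strike), consumes 1 roll
Frame 2 starts at roll index 1: rolls=1,9 (sum=10), consumes 2 rolls
Frame 3 starts at roll index 3: roll=10 (strike), consumes 1 roll
Frame 4 starts at roll index 4: rolls=0,10 (sum=10), consumes 2 rolls
Frame 5 starts at roll index 6: roll=10 (strike), consumes 1 roll
Frame 6 starts at roll index 7: rolls=0,10 (sum=10), consumes 2 rolls
Frame 7 starts at roll index 9: roll=10 (strike), consumes 1 roll
Frame 8 starts at roll index 10: roll=10 (strike), consumes 1 roll
Frame 9 starts at roll index 11: rolls=1,6 (sum=7), consumes 2 rolls
Frame 10 starts at roll index 13: 2 remaining rolls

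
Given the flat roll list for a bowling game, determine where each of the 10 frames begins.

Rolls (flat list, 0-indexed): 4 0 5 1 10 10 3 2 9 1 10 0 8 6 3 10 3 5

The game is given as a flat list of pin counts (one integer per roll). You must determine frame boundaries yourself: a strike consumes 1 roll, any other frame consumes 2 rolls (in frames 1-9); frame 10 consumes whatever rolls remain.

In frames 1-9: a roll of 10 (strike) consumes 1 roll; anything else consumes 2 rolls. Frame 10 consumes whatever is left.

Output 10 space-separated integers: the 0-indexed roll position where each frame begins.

Answer: 0 2 4 5 6 8 10 11 13 15

Derivation:
Frame 1 starts at roll index 0: rolls=4,0 (sum=4), consumes 2 rolls
Frame 2 starts at roll index 2: rolls=5,1 (sum=6), consumes 2 rolls
Frame 3 starts at roll index 4: roll=10 (strike), consumes 1 roll
Frame 4 starts at roll index 5: roll=10 (strike), consumes 1 roll
Frame 5 starts at roll index 6: rolls=3,2 (sum=5), consumes 2 rolls
Frame 6 starts at roll index 8: rolls=9,1 (sum=10), consumes 2 rolls
Frame 7 starts at roll index 10: roll=10 (strike), consumes 1 roll
Frame 8 starts at roll index 11: rolls=0,8 (sum=8), consumes 2 rolls
Frame 9 starts at roll index 13: rolls=6,3 (sum=9), consumes 2 rolls
Frame 10 starts at roll index 15: 3 remaining rolls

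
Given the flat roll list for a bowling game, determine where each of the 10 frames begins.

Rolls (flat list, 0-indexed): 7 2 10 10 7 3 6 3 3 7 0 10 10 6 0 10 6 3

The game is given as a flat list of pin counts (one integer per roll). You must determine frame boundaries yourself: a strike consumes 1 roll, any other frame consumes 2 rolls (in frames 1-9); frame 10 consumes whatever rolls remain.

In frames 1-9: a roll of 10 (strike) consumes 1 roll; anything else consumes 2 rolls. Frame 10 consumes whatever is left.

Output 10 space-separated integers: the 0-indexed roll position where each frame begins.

Frame 1 starts at roll index 0: rolls=7,2 (sum=9), consumes 2 rolls
Frame 2 starts at roll index 2: roll=10 (strike), consumes 1 roll
Frame 3 starts at roll index 3: roll=10 (strike), consumes 1 roll
Frame 4 starts at roll index 4: rolls=7,3 (sum=10), consumes 2 rolls
Frame 5 starts at roll index 6: rolls=6,3 (sum=9), consumes 2 rolls
Frame 6 starts at roll index 8: rolls=3,7 (sum=10), consumes 2 rolls
Frame 7 starts at roll index 10: rolls=0,10 (sum=10), consumes 2 rolls
Frame 8 starts at roll index 12: roll=10 (strike), consumes 1 roll
Frame 9 starts at roll index 13: rolls=6,0 (sum=6), consumes 2 rolls
Frame 10 starts at roll index 15: 3 remaining rolls

Answer: 0 2 3 4 6 8 10 12 13 15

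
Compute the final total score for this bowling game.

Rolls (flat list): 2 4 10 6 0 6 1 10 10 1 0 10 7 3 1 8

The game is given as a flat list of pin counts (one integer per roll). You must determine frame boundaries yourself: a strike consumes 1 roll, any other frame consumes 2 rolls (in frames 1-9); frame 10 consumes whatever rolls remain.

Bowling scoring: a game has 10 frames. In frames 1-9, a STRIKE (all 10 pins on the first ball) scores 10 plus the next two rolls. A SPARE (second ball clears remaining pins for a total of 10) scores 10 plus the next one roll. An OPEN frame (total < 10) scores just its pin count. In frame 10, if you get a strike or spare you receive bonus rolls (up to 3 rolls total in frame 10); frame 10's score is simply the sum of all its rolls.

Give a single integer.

Answer: 108

Derivation:
Frame 1: OPEN (2+4=6). Cumulative: 6
Frame 2: STRIKE. 10 + next two rolls (6+0) = 16. Cumulative: 22
Frame 3: OPEN (6+0=6). Cumulative: 28
Frame 4: OPEN (6+1=7). Cumulative: 35
Frame 5: STRIKE. 10 + next two rolls (10+1) = 21. Cumulative: 56
Frame 6: STRIKE. 10 + next two rolls (1+0) = 11. Cumulative: 67
Frame 7: OPEN (1+0=1). Cumulative: 68
Frame 8: STRIKE. 10 + next two rolls (7+3) = 20. Cumulative: 88
Frame 9: SPARE (7+3=10). 10 + next roll (1) = 11. Cumulative: 99
Frame 10: OPEN. Sum of all frame-10 rolls (1+8) = 9. Cumulative: 108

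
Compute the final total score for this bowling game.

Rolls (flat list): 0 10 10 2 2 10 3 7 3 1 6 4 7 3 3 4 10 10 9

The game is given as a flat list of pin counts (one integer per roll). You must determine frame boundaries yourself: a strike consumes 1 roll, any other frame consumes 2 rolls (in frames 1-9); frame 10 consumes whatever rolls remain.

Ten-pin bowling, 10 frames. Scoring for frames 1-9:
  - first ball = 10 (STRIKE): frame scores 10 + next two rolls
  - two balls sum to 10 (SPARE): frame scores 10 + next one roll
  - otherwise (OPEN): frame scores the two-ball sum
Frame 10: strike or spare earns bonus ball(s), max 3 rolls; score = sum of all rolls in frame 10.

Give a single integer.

Frame 1: SPARE (0+10=10). 10 + next roll (10) = 20. Cumulative: 20
Frame 2: STRIKE. 10 + next two rolls (2+2) = 14. Cumulative: 34
Frame 3: OPEN (2+2=4). Cumulative: 38
Frame 4: STRIKE. 10 + next two rolls (3+7) = 20. Cumulative: 58
Frame 5: SPARE (3+7=10). 10 + next roll (3) = 13. Cumulative: 71
Frame 6: OPEN (3+1=4). Cumulative: 75
Frame 7: SPARE (6+4=10). 10 + next roll (7) = 17. Cumulative: 92
Frame 8: SPARE (7+3=10). 10 + next roll (3) = 13. Cumulative: 105
Frame 9: OPEN (3+4=7). Cumulative: 112
Frame 10: STRIKE. Sum of all frame-10 rolls (10+10+9) = 29. Cumulative: 141

Answer: 141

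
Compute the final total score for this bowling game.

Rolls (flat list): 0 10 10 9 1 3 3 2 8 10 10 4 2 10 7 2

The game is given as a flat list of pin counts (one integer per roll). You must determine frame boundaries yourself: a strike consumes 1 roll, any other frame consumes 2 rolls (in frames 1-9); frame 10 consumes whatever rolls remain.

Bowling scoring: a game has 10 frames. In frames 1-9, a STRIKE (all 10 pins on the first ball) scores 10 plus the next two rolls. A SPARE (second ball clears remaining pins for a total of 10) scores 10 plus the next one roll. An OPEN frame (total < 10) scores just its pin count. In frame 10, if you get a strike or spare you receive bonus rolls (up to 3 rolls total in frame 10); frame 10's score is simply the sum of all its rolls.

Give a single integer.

Answer: 153

Derivation:
Frame 1: SPARE (0+10=10). 10 + next roll (10) = 20. Cumulative: 20
Frame 2: STRIKE. 10 + next two rolls (9+1) = 20. Cumulative: 40
Frame 3: SPARE (9+1=10). 10 + next roll (3) = 13. Cumulative: 53
Frame 4: OPEN (3+3=6). Cumulative: 59
Frame 5: SPARE (2+8=10). 10 + next roll (10) = 20. Cumulative: 79
Frame 6: STRIKE. 10 + next two rolls (10+4) = 24. Cumulative: 103
Frame 7: STRIKE. 10 + next two rolls (4+2) = 16. Cumulative: 119
Frame 8: OPEN (4+2=6). Cumulative: 125
Frame 9: STRIKE. 10 + next two rolls (7+2) = 19. Cumulative: 144
Frame 10: OPEN. Sum of all frame-10 rolls (7+2) = 9. Cumulative: 153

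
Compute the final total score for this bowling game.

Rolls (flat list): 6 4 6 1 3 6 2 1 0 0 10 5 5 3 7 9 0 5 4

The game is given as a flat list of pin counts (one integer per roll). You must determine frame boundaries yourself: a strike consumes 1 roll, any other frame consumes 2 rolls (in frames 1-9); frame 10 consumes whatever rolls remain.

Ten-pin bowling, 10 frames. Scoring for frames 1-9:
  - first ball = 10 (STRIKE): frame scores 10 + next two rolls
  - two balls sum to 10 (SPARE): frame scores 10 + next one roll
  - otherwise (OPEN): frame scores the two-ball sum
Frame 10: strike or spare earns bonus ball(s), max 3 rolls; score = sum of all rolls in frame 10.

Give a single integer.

Answer: 105

Derivation:
Frame 1: SPARE (6+4=10). 10 + next roll (6) = 16. Cumulative: 16
Frame 2: OPEN (6+1=7). Cumulative: 23
Frame 3: OPEN (3+6=9). Cumulative: 32
Frame 4: OPEN (2+1=3). Cumulative: 35
Frame 5: OPEN (0+0=0). Cumulative: 35
Frame 6: STRIKE. 10 + next two rolls (5+5) = 20. Cumulative: 55
Frame 7: SPARE (5+5=10). 10 + next roll (3) = 13. Cumulative: 68
Frame 8: SPARE (3+7=10). 10 + next roll (9) = 19. Cumulative: 87
Frame 9: OPEN (9+0=9). Cumulative: 96
Frame 10: OPEN. Sum of all frame-10 rolls (5+4) = 9. Cumulative: 105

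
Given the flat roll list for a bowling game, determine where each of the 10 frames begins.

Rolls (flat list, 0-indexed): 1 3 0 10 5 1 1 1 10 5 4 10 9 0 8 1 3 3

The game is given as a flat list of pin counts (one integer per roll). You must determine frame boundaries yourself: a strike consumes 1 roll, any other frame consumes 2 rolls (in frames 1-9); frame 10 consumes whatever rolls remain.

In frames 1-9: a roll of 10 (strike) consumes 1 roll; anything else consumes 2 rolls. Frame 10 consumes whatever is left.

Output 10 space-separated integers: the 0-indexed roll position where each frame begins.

Answer: 0 2 4 6 8 9 11 12 14 16

Derivation:
Frame 1 starts at roll index 0: rolls=1,3 (sum=4), consumes 2 rolls
Frame 2 starts at roll index 2: rolls=0,10 (sum=10), consumes 2 rolls
Frame 3 starts at roll index 4: rolls=5,1 (sum=6), consumes 2 rolls
Frame 4 starts at roll index 6: rolls=1,1 (sum=2), consumes 2 rolls
Frame 5 starts at roll index 8: roll=10 (strike), consumes 1 roll
Frame 6 starts at roll index 9: rolls=5,4 (sum=9), consumes 2 rolls
Frame 7 starts at roll index 11: roll=10 (strike), consumes 1 roll
Frame 8 starts at roll index 12: rolls=9,0 (sum=9), consumes 2 rolls
Frame 9 starts at roll index 14: rolls=8,1 (sum=9), consumes 2 rolls
Frame 10 starts at roll index 16: 2 remaining rolls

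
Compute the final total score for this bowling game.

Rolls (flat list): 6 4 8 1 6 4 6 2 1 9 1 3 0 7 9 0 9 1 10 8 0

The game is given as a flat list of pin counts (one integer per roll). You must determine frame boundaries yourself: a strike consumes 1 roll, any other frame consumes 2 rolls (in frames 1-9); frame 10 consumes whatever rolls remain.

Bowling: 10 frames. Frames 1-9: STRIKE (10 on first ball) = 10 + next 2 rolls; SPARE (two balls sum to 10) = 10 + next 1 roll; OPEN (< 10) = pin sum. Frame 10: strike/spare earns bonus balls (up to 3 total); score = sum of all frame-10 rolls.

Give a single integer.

Answer: 120

Derivation:
Frame 1: SPARE (6+4=10). 10 + next roll (8) = 18. Cumulative: 18
Frame 2: OPEN (8+1=9). Cumulative: 27
Frame 3: SPARE (6+4=10). 10 + next roll (6) = 16. Cumulative: 43
Frame 4: OPEN (6+2=8). Cumulative: 51
Frame 5: SPARE (1+9=10). 10 + next roll (1) = 11. Cumulative: 62
Frame 6: OPEN (1+3=4). Cumulative: 66
Frame 7: OPEN (0+7=7). Cumulative: 73
Frame 8: OPEN (9+0=9). Cumulative: 82
Frame 9: SPARE (9+1=10). 10 + next roll (10) = 20. Cumulative: 102
Frame 10: STRIKE. Sum of all frame-10 rolls (10+8+0) = 18. Cumulative: 120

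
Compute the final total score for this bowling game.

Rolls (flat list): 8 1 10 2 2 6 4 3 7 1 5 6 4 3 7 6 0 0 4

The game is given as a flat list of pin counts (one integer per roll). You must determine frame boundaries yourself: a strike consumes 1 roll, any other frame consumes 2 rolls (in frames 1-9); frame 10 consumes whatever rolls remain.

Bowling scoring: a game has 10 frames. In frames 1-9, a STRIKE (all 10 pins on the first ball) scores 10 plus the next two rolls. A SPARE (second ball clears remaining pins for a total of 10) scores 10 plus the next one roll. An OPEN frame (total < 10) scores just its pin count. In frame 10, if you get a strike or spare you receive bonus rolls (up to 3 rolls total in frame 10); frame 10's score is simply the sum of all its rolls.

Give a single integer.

Frame 1: OPEN (8+1=9). Cumulative: 9
Frame 2: STRIKE. 10 + next two rolls (2+2) = 14. Cumulative: 23
Frame 3: OPEN (2+2=4). Cumulative: 27
Frame 4: SPARE (6+4=10). 10 + next roll (3) = 13. Cumulative: 40
Frame 5: SPARE (3+7=10). 10 + next roll (1) = 11. Cumulative: 51
Frame 6: OPEN (1+5=6). Cumulative: 57
Frame 7: SPARE (6+4=10). 10 + next roll (3) = 13. Cumulative: 70
Frame 8: SPARE (3+7=10). 10 + next roll (6) = 16. Cumulative: 86
Frame 9: OPEN (6+0=6). Cumulative: 92
Frame 10: OPEN. Sum of all frame-10 rolls (0+4) = 4. Cumulative: 96

Answer: 96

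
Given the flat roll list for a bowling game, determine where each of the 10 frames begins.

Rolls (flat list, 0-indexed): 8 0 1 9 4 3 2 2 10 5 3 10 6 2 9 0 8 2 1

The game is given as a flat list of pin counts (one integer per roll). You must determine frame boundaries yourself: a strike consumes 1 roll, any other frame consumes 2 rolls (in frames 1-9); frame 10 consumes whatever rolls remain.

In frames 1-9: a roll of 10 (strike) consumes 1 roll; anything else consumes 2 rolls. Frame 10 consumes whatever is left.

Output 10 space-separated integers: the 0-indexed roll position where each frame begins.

Answer: 0 2 4 6 8 9 11 12 14 16

Derivation:
Frame 1 starts at roll index 0: rolls=8,0 (sum=8), consumes 2 rolls
Frame 2 starts at roll index 2: rolls=1,9 (sum=10), consumes 2 rolls
Frame 3 starts at roll index 4: rolls=4,3 (sum=7), consumes 2 rolls
Frame 4 starts at roll index 6: rolls=2,2 (sum=4), consumes 2 rolls
Frame 5 starts at roll index 8: roll=10 (strike), consumes 1 roll
Frame 6 starts at roll index 9: rolls=5,3 (sum=8), consumes 2 rolls
Frame 7 starts at roll index 11: roll=10 (strike), consumes 1 roll
Frame 8 starts at roll index 12: rolls=6,2 (sum=8), consumes 2 rolls
Frame 9 starts at roll index 14: rolls=9,0 (sum=9), consumes 2 rolls
Frame 10 starts at roll index 16: 3 remaining rolls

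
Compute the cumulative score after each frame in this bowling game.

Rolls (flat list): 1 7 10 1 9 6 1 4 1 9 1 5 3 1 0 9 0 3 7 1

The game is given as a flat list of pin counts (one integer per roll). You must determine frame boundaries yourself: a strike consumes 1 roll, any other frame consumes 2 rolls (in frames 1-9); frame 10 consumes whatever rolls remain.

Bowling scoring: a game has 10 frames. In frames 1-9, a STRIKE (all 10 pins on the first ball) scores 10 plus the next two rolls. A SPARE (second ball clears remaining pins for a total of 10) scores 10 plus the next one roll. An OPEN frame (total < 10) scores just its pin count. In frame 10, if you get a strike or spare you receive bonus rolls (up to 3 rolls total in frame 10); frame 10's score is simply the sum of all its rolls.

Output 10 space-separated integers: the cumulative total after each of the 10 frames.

Frame 1: OPEN (1+7=8). Cumulative: 8
Frame 2: STRIKE. 10 + next two rolls (1+9) = 20. Cumulative: 28
Frame 3: SPARE (1+9=10). 10 + next roll (6) = 16. Cumulative: 44
Frame 4: OPEN (6+1=7). Cumulative: 51
Frame 5: OPEN (4+1=5). Cumulative: 56
Frame 6: SPARE (9+1=10). 10 + next roll (5) = 15. Cumulative: 71
Frame 7: OPEN (5+3=8). Cumulative: 79
Frame 8: OPEN (1+0=1). Cumulative: 80
Frame 9: OPEN (9+0=9). Cumulative: 89
Frame 10: SPARE. Sum of all frame-10 rolls (3+7+1) = 11. Cumulative: 100

Answer: 8 28 44 51 56 71 79 80 89 100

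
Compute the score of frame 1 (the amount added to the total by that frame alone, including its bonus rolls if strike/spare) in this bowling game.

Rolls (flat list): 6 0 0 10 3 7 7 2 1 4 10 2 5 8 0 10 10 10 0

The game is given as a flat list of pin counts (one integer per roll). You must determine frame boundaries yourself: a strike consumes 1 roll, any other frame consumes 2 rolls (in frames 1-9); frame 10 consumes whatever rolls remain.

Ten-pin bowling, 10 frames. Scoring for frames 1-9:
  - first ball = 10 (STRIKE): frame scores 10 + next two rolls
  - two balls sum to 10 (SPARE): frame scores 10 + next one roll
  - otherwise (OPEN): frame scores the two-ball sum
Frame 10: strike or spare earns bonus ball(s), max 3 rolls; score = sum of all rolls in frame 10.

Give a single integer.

Frame 1: OPEN (6+0=6). Cumulative: 6
Frame 2: SPARE (0+10=10). 10 + next roll (3) = 13. Cumulative: 19
Frame 3: SPARE (3+7=10). 10 + next roll (7) = 17. Cumulative: 36

Answer: 6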